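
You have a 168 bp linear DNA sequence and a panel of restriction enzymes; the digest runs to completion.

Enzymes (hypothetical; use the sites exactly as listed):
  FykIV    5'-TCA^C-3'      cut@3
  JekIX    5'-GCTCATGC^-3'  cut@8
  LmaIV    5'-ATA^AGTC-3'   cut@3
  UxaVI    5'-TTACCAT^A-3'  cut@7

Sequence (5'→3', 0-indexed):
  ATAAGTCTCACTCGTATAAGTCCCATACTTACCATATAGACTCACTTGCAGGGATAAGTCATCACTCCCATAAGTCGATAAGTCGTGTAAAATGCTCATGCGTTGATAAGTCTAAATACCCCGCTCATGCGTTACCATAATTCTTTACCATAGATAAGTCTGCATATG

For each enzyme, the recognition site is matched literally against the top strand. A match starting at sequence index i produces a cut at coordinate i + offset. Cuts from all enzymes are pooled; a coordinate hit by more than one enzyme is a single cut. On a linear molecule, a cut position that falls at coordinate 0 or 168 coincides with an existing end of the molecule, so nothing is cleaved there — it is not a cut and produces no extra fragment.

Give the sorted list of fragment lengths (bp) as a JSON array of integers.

Per-enzyme occurrences:
  FykIV (TCAC, off=3): starts [7, 41, 61] → cuts [10, 44, 64]
  JekIX (GCTCATGC, off=8): starts [93, 122] → cuts [101, 130]
  LmaIV (ATAAGTC, off=3): starts [0, 15, 53, 69, 77, 105, 153] → cuts [3, 18, 56, 72, 80, 108, 156]
  UxaVI (TTACCATA, off=7): starts [28, 131, 144] → cuts [35, 138, 151]

All cut coordinates (distinct, sorted): [3, 10, 18, 35, 44, 56, 64, 72, 80, 101, 108, 130, 138, 151, 156]

Fragments:
  [0,3): 3 bp
  [3,10): 7 bp
  [10,18): 8 bp
  [18,35): 17 bp
  [35,44): 9 bp
  [44,56): 12 bp
  [56,64): 8 bp
  [64,72): 8 bp
  [72,80): 8 bp
  [80,101): 21 bp
  [101,108): 7 bp
  [108,130): 22 bp
  [130,138): 8 bp
  [138,151): 13 bp
  [151,156): 5 bp
  [156,168): 12 bp

[3,5,7,7,8,8,8,8,8,9,12,12,13,17,21,22]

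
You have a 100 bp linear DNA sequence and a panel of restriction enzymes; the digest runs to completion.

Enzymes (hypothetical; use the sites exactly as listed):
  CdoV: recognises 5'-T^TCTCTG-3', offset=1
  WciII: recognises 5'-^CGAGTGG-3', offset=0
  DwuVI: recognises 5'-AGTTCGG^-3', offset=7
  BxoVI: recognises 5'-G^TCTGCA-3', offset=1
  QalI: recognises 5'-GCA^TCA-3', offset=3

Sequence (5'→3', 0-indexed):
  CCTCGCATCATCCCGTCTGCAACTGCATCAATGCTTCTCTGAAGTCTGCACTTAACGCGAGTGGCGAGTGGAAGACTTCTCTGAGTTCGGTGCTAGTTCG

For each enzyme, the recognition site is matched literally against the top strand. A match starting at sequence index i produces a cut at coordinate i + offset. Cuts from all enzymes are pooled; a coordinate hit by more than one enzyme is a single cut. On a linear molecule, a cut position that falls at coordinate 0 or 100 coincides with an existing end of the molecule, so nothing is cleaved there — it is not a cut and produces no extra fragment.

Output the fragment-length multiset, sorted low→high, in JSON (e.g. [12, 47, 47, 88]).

Per-enzyme occurrences:
  CdoV (TTCTCTG, off=1): starts [34, 76] → cuts [35, 77]
  WciII (CGAGTGG, off=0): starts [57, 64] → cuts [57, 64]
  DwuVI (AGTTCGG, off=7): starts [83] → cuts [90]
  BxoVI (GTCTGCA, off=1): starts [14, 43] → cuts [15, 44]
  QalI (GCATCA, off=3): starts [4, 24] → cuts [7, 27]

Pooled cuts: [7, 15, 27, 35, 44, 57, 64, 77, 90]

Fragments:
  [0,7): 7 bp
  [7,15): 8 bp
  [15,27): 12 bp
  [27,35): 8 bp
  [35,44): 9 bp
  [44,57): 13 bp
  [57,64): 7 bp
  [64,77): 13 bp
  [77,90): 13 bp
  [90,100): 10 bp

[7,7,8,8,9,10,12,13,13,13]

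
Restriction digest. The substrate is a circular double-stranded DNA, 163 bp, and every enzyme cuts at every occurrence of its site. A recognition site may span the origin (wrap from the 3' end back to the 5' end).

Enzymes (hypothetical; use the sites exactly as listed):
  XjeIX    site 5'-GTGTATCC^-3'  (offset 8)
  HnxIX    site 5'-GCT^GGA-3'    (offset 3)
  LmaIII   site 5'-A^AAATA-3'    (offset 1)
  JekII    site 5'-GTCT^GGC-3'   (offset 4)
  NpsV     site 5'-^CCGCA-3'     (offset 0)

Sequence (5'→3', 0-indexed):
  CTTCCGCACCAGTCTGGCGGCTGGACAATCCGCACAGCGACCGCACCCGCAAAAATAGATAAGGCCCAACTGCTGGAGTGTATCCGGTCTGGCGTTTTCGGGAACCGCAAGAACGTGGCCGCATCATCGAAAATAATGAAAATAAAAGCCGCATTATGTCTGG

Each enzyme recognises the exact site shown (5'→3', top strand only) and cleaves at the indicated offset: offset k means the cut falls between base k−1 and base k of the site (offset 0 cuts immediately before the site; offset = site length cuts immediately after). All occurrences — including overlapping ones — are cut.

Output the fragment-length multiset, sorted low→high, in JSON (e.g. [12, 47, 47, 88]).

[5,5,6,6,7,7,9,9,11,11,12,12,13,14,14,22]

Site scan:
  XjeIX (GTGTATCC, off=8): starts [77] → cuts [85]
  HnxIX (GCTGGA, off=3): starts [19, 71] → cuts [22, 74]
  LmaIII (AAAATA, off=1): starts [51, 129, 138] → cuts [52, 130, 139]
  JekII (GTCTGGC, off=4): starts [11, 86, 157] → cuts [15, 90, 161]
  NpsV (CCGCA, off=0): starts [3, 29, 40, 46, 104, 118, 148] → cuts [3, 29, 40, 46, 104, 118, 148]

All cut coordinates (distinct, sorted): [3, 15, 22, 29, 40, 46, 52, 74, 85, 90, 104, 118, 130, 139, 148, 161]

Fragment lengths:
  3→15: 12 bp
  15→22: 7 bp
  22→29: 7 bp
  29→40: 11 bp
  40→46: 6 bp
  46→52: 6 bp
  52→74: 22 bp
  74→85: 11 bp
  85→90: 5 bp
  90→104: 14 bp
  104→118: 14 bp
  118→130: 12 bp
  130→139: 9 bp
  139→148: 9 bp
  148→161: 13 bp
  161→3 (wrap): 163-161+3 = 5 bp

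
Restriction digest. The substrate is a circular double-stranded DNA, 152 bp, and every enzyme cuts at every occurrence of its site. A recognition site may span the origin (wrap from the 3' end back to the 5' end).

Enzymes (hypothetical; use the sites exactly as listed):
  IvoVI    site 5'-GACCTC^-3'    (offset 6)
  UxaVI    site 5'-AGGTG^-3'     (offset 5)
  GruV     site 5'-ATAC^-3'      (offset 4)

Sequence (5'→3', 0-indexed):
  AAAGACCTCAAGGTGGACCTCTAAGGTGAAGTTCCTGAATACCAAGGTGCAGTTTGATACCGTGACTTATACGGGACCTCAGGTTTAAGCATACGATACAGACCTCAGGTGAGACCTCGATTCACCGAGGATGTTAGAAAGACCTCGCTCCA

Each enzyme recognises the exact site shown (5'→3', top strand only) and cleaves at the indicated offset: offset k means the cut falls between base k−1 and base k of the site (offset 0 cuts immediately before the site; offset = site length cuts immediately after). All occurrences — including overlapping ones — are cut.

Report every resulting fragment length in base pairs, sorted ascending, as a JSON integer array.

Site scan:
  IvoVI (GACCTC, off=6): starts [3, 15, 74, 100, 112, 140] → cuts [9, 21, 80, 106, 118, 146]
  UxaVI (AGGTG, off=5): starts [10, 23, 44, 106] → cuts [15, 28, 49, 111]
  GruV (ATAC, off=4): starts [38, 56, 68, 90, 95] → cuts [42, 60, 72, 94, 99]

Pooled cuts: [9, 15, 21, 28, 42, 49, 60, 72, 80, 94, 99, 106, 111, 118, 146]

Fragments:
  9→15: 6 bp
  15→21: 6 bp
  21→28: 7 bp
  28→42: 14 bp
  42→49: 7 bp
  49→60: 11 bp
  60→72: 12 bp
  72→80: 8 bp
  80→94: 14 bp
  94→99: 5 bp
  99→106: 7 bp
  106→111: 5 bp
  111→118: 7 bp
  118→146: 28 bp
  146→9 (wrap): 152-146+9 = 15 bp

[5,5,6,6,7,7,7,7,8,11,12,14,14,15,28]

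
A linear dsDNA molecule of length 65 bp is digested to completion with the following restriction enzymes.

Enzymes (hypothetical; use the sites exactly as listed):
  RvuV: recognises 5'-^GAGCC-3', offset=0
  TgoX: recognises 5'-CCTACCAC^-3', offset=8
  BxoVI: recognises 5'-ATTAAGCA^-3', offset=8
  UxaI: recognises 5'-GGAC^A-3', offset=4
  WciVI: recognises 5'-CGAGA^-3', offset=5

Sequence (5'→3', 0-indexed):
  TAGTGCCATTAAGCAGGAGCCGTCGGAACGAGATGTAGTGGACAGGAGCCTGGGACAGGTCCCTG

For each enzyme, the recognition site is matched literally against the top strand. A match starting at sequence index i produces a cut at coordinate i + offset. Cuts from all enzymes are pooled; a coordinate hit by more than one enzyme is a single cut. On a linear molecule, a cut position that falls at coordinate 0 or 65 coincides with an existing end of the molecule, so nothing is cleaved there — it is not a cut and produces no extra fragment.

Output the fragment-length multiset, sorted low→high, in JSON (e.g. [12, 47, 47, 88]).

Scan for sites:
  RvuV GAGCC/0: at [16, 45] ⇒ [16, 45]
  TgoX (CCTACCAC, off=8): no sites
  BxoVI ATTAAGCA/8: at [7] ⇒ [15]
  UxaI GGACA/4: at [39, 52] ⇒ [43, 56]
  WciVI CGAGA/5: at [28] ⇒ [33]

All cut coordinates (distinct, sorted): [15, 16, 33, 43, 45, 56]

Fragment lengths:
  [0,15): 15 bp
  [15,16): 1 bp
  [16,33): 17 bp
  [33,43): 10 bp
  [43,45): 2 bp
  [45,56): 11 bp
  [56,65): 9 bp

[1,2,9,10,11,15,17]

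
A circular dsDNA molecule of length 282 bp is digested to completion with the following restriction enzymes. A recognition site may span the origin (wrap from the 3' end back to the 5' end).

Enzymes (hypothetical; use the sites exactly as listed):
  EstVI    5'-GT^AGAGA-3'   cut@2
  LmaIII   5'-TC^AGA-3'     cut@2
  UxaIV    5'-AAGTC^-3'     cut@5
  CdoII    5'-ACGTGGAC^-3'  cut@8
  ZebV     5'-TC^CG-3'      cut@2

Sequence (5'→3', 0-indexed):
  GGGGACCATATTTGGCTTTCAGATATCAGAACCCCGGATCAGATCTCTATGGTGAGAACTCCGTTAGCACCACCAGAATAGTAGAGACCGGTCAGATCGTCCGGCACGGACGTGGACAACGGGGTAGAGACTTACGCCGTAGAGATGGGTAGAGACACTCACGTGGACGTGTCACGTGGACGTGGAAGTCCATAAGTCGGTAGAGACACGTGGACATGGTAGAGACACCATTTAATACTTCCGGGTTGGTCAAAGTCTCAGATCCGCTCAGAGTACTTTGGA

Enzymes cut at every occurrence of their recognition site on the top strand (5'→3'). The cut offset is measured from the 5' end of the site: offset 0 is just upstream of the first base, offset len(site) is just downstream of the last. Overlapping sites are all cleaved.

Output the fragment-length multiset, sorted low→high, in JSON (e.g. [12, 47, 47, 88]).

[2,3,5,5,5,7,8,8,8,9,10,11,13,13,14,15,16,16,18,21,21,21,33]

Per-enzyme occurrences:
  EstVI GTAGAGA/2: at [80, 123, 138, 148, 199, 218] ⇒ [82, 125, 140, 150, 201, 220]
  LmaIII TCAGA/2: at [18, 25, 38, 91, 257, 267] ⇒ [20, 27, 40, 93, 259, 269]
  UxaIV AAGTC/5: at [185, 193, 252] ⇒ [190, 198, 257]
  CdoII ACGTGGAC/8: at [109, 160, 173, 207] ⇒ [117, 168, 181, 215]
  ZebV TCCG/2: at [59, 99, 239, 262] ⇒ [61, 101, 241, 264]

Pooled cuts: [20, 27, 40, 61, 82, 93, 101, 117, 125, 140, 150, 168, 181, 190, 198, 201, 215, 220, 241, 257, 259, 264, 269]

Fragments:
  20→27: 7 bp
  27→40: 13 bp
  40→61: 21 bp
  61→82: 21 bp
  82→93: 11 bp
  93→101: 8 bp
  101→117: 16 bp
  117→125: 8 bp
  125→140: 15 bp
  140→150: 10 bp
  150→168: 18 bp
  168→181: 13 bp
  181→190: 9 bp
  190→198: 8 bp
  198→201: 3 bp
  201→215: 14 bp
  215→220: 5 bp
  220→241: 21 bp
  241→257: 16 bp
  257→259: 2 bp
  259→264: 5 bp
  264→269: 5 bp
  269→20 (wrap): 282-269+20 = 33 bp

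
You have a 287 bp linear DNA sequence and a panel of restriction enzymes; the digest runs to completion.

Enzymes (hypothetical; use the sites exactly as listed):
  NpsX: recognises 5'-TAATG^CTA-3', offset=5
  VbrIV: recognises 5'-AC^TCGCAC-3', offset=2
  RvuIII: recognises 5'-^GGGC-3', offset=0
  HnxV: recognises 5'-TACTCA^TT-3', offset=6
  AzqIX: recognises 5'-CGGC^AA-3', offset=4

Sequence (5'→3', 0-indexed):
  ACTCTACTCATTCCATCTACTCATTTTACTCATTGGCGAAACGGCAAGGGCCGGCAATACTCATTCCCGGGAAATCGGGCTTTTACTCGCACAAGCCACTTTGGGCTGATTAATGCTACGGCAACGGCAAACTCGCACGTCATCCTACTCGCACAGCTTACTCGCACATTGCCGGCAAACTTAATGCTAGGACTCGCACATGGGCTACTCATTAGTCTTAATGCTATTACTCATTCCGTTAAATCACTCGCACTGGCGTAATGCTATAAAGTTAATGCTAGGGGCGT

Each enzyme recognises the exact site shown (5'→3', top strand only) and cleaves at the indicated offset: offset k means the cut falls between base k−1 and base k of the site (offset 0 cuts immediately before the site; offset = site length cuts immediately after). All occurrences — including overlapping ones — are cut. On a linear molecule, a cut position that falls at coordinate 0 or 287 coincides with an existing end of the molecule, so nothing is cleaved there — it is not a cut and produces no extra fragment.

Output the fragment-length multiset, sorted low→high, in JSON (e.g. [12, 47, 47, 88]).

Scan for sites:
  NpsX (TAATGCTA, off=5): starts [110, 181, 218, 258, 272] → cuts [115, 186, 223, 263, 277]
  VbrIV (ACTCGCAC, off=2): starts [84, 130, 146, 159, 191, 245] → cuts [86, 132, 148, 161, 193, 247]
  RvuIII (GGGC, off=0): starts [47, 76, 102, 201, 281] → cuts [47, 76, 102, 201, 281]
  HnxV (TACTCATT, off=6): starts [4, 17, 26, 57, 205, 227] → cuts [10, 23, 32, 63, 211, 233]
  AzqIX (CGGCAA, off=4): starts [41, 51, 118, 124, 172] → cuts [45, 55, 122, 128, 176]

All cut coordinates (distinct, sorted): [10, 23, 32, 45, 47, 55, 63, 76, 86, 102, 115, 122, 128, 132, 148, 161, 176, 186, 193, 201, 211, 223, 233, 247, 263, 277, 281]

Fragment lengths:
  [0,10): 10 bp
  [10,23): 13 bp
  [23,32): 9 bp
  [32,45): 13 bp
  [45,47): 2 bp
  [47,55): 8 bp
  [55,63): 8 bp
  [63,76): 13 bp
  [76,86): 10 bp
  [86,102): 16 bp
  [102,115): 13 bp
  [115,122): 7 bp
  [122,128): 6 bp
  [128,132): 4 bp
  [132,148): 16 bp
  [148,161): 13 bp
  [161,176): 15 bp
  [176,186): 10 bp
  [186,193): 7 bp
  [193,201): 8 bp
  [201,211): 10 bp
  [211,223): 12 bp
  [223,233): 10 bp
  [233,247): 14 bp
  [247,263): 16 bp
  [263,277): 14 bp
  [277,281): 4 bp
  [281,287): 6 bp

[2,4,4,6,6,7,7,8,8,8,9,10,10,10,10,10,12,13,13,13,13,13,14,14,15,16,16,16]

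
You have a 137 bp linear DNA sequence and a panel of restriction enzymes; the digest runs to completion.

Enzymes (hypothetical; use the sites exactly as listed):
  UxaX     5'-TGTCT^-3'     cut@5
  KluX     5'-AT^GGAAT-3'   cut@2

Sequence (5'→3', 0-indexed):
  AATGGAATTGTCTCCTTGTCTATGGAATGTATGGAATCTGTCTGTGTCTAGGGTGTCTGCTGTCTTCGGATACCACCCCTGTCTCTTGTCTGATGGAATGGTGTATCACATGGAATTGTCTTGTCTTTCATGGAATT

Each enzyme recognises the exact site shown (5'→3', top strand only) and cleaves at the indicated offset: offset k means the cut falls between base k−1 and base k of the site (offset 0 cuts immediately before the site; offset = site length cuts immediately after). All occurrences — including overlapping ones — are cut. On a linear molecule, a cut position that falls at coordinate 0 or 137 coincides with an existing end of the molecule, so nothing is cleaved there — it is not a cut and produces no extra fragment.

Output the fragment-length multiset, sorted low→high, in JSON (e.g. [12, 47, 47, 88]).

[2,3,3,5,5,6,6,7,7,8,9,9,10,10,11,17,19]

Site scan:
  UxaX (TGTCT, off=5): starts [8, 16, 38, 44, 53, 60, 79, 86, 116, 121] → cuts [13, 21, 43, 49, 58, 65, 84, 91, 121, 126]
  KluX (ATGGAAT, off=2): starts [1, 21, 30, 92, 109, 129] → cuts [3, 23, 32, 94, 111, 131]

All cut coordinates (distinct, sorted): [3, 13, 21, 23, 32, 43, 49, 58, 65, 84, 91, 94, 111, 121, 126, 131]

Fragment lengths:
  [0,3): 3 bp
  [3,13): 10 bp
  [13,21): 8 bp
  [21,23): 2 bp
  [23,32): 9 bp
  [32,43): 11 bp
  [43,49): 6 bp
  [49,58): 9 bp
  [58,65): 7 bp
  [65,84): 19 bp
  [84,91): 7 bp
  [91,94): 3 bp
  [94,111): 17 bp
  [111,121): 10 bp
  [121,126): 5 bp
  [126,131): 5 bp
  [131,137): 6 bp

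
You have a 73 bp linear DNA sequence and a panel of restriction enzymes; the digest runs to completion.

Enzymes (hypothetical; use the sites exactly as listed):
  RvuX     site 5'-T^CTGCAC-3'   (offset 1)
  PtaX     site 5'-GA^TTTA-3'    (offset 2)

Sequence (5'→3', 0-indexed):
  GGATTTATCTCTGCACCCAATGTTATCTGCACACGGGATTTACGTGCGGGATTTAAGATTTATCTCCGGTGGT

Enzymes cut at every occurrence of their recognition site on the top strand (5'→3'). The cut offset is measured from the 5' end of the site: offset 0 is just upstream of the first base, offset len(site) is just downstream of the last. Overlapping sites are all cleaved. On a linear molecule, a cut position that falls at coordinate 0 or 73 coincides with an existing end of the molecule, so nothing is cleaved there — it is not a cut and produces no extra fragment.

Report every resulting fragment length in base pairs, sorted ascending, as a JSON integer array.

Site scan:
  RvuX (TCTGCAC, off=1): starts [9, 25] → cuts [10, 26]
  PtaX (GATTTA, off=2): starts [1, 36, 49, 56] → cuts [3, 38, 51, 58]

All cut coordinates (distinct, sorted): [3, 10, 26, 38, 51, 58]

Fragments:
  [0,3): 3 bp
  [3,10): 7 bp
  [10,26): 16 bp
  [26,38): 12 bp
  [38,51): 13 bp
  [51,58): 7 bp
  [58,73): 15 bp

[3,7,7,12,13,15,16]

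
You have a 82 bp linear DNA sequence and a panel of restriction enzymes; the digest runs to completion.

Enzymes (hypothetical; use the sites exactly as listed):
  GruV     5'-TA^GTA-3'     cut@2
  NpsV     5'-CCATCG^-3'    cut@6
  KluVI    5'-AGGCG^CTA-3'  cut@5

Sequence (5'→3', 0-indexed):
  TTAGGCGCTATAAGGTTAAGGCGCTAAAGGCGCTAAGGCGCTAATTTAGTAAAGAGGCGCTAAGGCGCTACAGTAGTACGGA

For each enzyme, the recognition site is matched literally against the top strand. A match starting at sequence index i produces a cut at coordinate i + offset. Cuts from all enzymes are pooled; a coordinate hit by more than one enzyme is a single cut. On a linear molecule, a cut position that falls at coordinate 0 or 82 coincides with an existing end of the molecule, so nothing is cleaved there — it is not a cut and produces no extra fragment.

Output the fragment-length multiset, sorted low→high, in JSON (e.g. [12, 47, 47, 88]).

[7,7,8,8,8,8,9,11,16]

Per-enzyme occurrences:
  GruV (TAGTA, off=2): starts [46, 73] → cuts [48, 75]
  NpsV (CCATCG, off=6): no sites
  KluVI (AGGCGCTA, off=5): starts [2, 18, 27, 35, 54, 62] → cuts [7, 23, 32, 40, 59, 67]

All cut coordinates (distinct, sorted): [7, 23, 32, 40, 48, 59, 67, 75]

Fragments:
  [0,7): 7 bp
  [7,23): 16 bp
  [23,32): 9 bp
  [32,40): 8 bp
  [40,48): 8 bp
  [48,59): 11 bp
  [59,67): 8 bp
  [67,75): 8 bp
  [75,82): 7 bp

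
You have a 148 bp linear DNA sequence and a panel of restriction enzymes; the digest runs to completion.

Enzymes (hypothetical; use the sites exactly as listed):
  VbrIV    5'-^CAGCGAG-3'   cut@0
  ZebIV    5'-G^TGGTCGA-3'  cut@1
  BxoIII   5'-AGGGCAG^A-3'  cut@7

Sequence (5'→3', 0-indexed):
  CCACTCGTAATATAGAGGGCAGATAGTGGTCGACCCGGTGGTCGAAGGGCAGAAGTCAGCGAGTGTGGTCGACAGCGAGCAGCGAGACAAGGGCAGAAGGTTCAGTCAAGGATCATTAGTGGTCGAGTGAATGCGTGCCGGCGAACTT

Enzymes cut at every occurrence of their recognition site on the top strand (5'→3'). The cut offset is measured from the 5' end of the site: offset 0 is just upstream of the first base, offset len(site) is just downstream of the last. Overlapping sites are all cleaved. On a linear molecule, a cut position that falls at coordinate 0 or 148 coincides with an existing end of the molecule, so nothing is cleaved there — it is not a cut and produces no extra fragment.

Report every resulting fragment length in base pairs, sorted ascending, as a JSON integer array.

[4,4,7,7,9,12,14,17,22,23,29]

Site scan:
  VbrIV CAGCGAG/0: at [56, 72, 79] ⇒ [56, 72, 79]
  ZebIV GTGGTCGA/1: at [25, 37, 64, 118] ⇒ [26, 38, 65, 119]
  BxoIII AGGGCAGA/7: at [15, 45, 89] ⇒ [22, 52, 96]

All cut coordinates (distinct, sorted): [22, 26, 38, 52, 56, 65, 72, 79, 96, 119]

Fragment lengths:
  [0,22): 22 bp
  [22,26): 4 bp
  [26,38): 12 bp
  [38,52): 14 bp
  [52,56): 4 bp
  [56,65): 9 bp
  [65,72): 7 bp
  [72,79): 7 bp
  [79,96): 17 bp
  [96,119): 23 bp
  [119,148): 29 bp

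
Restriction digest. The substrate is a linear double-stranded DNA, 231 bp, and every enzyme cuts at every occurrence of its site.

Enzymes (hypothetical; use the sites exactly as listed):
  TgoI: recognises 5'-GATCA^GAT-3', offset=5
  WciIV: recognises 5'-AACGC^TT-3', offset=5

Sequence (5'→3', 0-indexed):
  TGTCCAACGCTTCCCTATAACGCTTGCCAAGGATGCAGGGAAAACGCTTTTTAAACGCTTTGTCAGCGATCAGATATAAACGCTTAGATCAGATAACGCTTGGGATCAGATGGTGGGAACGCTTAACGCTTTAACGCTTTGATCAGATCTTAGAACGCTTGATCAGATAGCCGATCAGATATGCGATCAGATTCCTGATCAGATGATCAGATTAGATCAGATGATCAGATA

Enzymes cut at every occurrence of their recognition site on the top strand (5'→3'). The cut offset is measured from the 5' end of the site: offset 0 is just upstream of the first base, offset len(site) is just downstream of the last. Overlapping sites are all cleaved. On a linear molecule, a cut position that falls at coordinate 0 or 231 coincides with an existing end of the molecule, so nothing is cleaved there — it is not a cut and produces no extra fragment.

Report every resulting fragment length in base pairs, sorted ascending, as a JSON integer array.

Site scan:
  TgoI GATCAGAT/5: at [67, 86, 103, 140, 160, 172, 184, 196, 204, 214, 222] ⇒ [72, 91, 108, 145, 165, 177, 189, 201, 209, 219, 227]
  WciIV AACGCTT/5: at [5, 18, 42, 53, 78, 94, 117, 124, 132, 153] ⇒ [10, 23, 47, 58, 83, 99, 122, 129, 137, 158]

Pooled cuts: [10, 23, 47, 58, 72, 83, 91, 99, 108, 122, 129, 137, 145, 158, 165, 177, 189, 201, 209, 219, 227]

Fragments:
  [0,10): 10 bp
  [10,23): 13 bp
  [23,47): 24 bp
  [47,58): 11 bp
  [58,72): 14 bp
  [72,83): 11 bp
  [83,91): 8 bp
  [91,99): 8 bp
  [99,108): 9 bp
  [108,122): 14 bp
  [122,129): 7 bp
  [129,137): 8 bp
  [137,145): 8 bp
  [145,158): 13 bp
  [158,165): 7 bp
  [165,177): 12 bp
  [177,189): 12 bp
  [189,201): 12 bp
  [201,209): 8 bp
  [209,219): 10 bp
  [219,227): 8 bp
  [227,231): 4 bp

[4,7,7,8,8,8,8,8,8,9,10,10,11,11,12,12,12,13,13,14,14,24]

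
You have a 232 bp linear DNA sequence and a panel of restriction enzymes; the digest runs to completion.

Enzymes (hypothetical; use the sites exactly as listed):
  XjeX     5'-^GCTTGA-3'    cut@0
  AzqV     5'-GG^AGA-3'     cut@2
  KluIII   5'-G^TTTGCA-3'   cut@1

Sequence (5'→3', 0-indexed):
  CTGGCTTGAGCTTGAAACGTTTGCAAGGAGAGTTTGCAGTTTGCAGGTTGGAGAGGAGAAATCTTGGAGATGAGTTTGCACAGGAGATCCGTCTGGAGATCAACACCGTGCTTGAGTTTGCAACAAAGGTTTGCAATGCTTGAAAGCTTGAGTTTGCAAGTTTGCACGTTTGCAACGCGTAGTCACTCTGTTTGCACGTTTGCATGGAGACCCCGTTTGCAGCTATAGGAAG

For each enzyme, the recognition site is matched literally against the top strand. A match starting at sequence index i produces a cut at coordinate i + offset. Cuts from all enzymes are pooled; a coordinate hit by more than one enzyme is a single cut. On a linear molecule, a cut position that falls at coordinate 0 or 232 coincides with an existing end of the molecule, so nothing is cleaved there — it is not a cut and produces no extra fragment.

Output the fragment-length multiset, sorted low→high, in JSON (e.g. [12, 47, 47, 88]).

Site scan:
  XjeX GCTTGA/0: at [3, 9, 109, 137, 145] ⇒ [3, 9, 109, 137, 145]
  AzqV GGAGA/2: at [26, 49, 54, 65, 82, 94, 205] ⇒ [28, 51, 56, 67, 84, 96, 207]
  KluIII GTTTGCA/1: at [18, 31, 38, 73, 115, 128, 151, 159, 167, 189, 197, 214] ⇒ [19, 32, 39, 74, 116, 129, 152, 160, 168, 190, 198, 215]

All cut coordinates (distinct, sorted): [3, 9, 19, 28, 32, 39, 51, 56, 67, 74, 84, 96, 109, 116, 129, 137, 145, 152, 160, 168, 190, 198, 207, 215]

Fragments:
  [0,3): 3 bp
  [3,9): 6 bp
  [9,19): 10 bp
  [19,28): 9 bp
  [28,32): 4 bp
  [32,39): 7 bp
  [39,51): 12 bp
  [51,56): 5 bp
  [56,67): 11 bp
  [67,74): 7 bp
  [74,84): 10 bp
  [84,96): 12 bp
  [96,109): 13 bp
  [109,116): 7 bp
  [116,129): 13 bp
  [129,137): 8 bp
  [137,145): 8 bp
  [145,152): 7 bp
  [152,160): 8 bp
  [160,168): 8 bp
  [168,190): 22 bp
  [190,198): 8 bp
  [198,207): 9 bp
  [207,215): 8 bp
  [215,232): 17 bp

[3,4,5,6,7,7,7,7,8,8,8,8,8,8,9,9,10,10,11,12,12,13,13,17,22]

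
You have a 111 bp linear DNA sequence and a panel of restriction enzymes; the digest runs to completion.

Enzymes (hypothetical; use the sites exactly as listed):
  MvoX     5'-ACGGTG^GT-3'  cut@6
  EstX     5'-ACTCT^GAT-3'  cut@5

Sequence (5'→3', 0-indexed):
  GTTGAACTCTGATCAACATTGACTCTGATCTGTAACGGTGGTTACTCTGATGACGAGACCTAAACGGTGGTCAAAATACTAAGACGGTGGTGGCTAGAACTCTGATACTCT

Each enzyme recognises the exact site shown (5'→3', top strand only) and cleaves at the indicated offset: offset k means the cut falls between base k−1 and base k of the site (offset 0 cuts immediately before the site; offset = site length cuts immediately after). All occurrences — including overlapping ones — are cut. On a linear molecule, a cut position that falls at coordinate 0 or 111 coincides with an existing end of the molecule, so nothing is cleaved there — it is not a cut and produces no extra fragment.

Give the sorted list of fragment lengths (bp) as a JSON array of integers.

Site scan:
  MvoX ACGGTGGT/6: at [34, 63, 83] ⇒ [40, 69, 89]
  EstX ACTCTGAT/5: at [5, 21, 43, 98] ⇒ [10, 26, 48, 103]

Pooled cuts: [10, 26, 40, 48, 69, 89, 103]

Fragments:
  [0,10): 10 bp
  [10,26): 16 bp
  [26,40): 14 bp
  [40,48): 8 bp
  [48,69): 21 bp
  [69,89): 20 bp
  [89,103): 14 bp
  [103,111): 8 bp

[8,8,10,14,14,16,20,21]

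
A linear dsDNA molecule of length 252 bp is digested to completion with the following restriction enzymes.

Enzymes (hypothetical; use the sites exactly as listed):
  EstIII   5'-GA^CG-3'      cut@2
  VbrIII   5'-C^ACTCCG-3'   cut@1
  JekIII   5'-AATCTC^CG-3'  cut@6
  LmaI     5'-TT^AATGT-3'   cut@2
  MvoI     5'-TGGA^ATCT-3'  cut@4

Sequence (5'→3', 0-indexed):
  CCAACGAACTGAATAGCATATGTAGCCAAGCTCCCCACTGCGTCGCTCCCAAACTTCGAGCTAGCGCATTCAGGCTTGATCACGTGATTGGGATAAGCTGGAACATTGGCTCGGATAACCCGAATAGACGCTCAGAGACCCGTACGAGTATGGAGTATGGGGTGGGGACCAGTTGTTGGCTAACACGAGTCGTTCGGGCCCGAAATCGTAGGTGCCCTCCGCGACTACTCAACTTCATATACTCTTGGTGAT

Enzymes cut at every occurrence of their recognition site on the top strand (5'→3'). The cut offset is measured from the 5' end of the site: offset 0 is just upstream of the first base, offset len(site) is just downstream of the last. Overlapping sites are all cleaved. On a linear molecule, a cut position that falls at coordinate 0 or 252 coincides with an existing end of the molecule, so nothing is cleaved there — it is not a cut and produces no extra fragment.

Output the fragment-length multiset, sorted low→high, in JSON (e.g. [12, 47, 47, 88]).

[124,128]

Scan for sites:
  EstIII GACG/2: at [126] ⇒ [128]
  VbrIII (CACTCCG, off=1): no sites
  JekIII (AATCTCCG, off=6): no sites
  LmaI (TTAATGT, off=2): no sites
  MvoI (TGGAATCT, off=4): no sites

All cut coordinates (distinct, sorted): [128]

Fragments:
  [0,128): 128 bp
  [128,252): 124 bp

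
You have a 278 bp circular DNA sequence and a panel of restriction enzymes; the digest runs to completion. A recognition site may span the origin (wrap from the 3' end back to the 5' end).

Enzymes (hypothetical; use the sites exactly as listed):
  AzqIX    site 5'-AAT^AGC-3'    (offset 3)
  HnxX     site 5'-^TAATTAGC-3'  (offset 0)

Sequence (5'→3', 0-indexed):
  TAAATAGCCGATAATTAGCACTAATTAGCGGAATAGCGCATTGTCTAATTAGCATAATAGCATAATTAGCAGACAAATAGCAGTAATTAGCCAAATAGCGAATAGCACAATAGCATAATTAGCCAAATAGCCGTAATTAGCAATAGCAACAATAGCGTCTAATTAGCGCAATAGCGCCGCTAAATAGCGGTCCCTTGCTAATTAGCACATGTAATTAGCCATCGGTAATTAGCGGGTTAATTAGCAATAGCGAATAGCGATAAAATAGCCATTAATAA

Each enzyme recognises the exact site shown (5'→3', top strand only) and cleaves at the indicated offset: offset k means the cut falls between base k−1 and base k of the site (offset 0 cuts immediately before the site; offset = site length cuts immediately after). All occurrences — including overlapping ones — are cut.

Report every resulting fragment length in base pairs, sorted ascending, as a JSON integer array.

[4,4,5,5,6,6,7,7,8,9,10,11,11,11,11,12,13,13,13,13,13,13,13,13,14,16,17]

Per-enzyme occurrences:
  AzqIX AATAGC/3: at [2, 31, 55, 75, 93, 100, 108, 125, 141, 150, 169, 182, 245, 252, 263] ⇒ [5, 34, 58, 78, 96, 103, 111, 128, 144, 153, 172, 185, 248, 255, 266]
  HnxX TAATTAGC/0: at [11, 21, 45, 62, 83, 115, 133, 159, 198, 211, 225, 237] ⇒ [11, 21, 45, 62, 83, 115, 133, 159, 198, 211, 225, 237]

All cut coordinates (distinct, sorted): [5, 11, 21, 34, 45, 58, 62, 78, 83, 96, 103, 111, 115, 128, 133, 144, 153, 159, 172, 185, 198, 211, 225, 237, 248, 255, 266]

Fragments:
  5→11: 6 bp
  11→21: 10 bp
  21→34: 13 bp
  34→45: 11 bp
  45→58: 13 bp
  58→62: 4 bp
  62→78: 16 bp
  78→83: 5 bp
  83→96: 13 bp
  96→103: 7 bp
  103→111: 8 bp
  111→115: 4 bp
  115→128: 13 bp
  128→133: 5 bp
  133→144: 11 bp
  144→153: 9 bp
  153→159: 6 bp
  159→172: 13 bp
  172→185: 13 bp
  185→198: 13 bp
  198→211: 13 bp
  211→225: 14 bp
  225→237: 12 bp
  237→248: 11 bp
  248→255: 7 bp
  255→266: 11 bp
  266→5 (wrap): 278-266+5 = 17 bp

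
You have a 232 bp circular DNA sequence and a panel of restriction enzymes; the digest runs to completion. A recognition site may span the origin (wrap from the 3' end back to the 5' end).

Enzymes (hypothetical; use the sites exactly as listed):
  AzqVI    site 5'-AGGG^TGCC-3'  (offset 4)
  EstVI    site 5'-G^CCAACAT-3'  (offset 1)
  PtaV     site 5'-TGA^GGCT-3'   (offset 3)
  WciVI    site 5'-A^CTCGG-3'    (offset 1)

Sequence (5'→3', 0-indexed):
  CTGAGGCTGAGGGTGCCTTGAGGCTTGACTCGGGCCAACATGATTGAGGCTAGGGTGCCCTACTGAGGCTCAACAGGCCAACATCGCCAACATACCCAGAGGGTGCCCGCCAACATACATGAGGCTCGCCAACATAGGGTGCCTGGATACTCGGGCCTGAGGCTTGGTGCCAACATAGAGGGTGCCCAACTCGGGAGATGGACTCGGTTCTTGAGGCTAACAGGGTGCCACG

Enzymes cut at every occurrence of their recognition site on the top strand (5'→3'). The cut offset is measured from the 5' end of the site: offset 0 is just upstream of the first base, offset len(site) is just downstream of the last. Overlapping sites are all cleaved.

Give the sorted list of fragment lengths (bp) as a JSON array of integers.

Site scan:
  AzqVI (AGGGTGCC, off=4): starts [9, 51, 99, 135, 178, 221] → cuts [13, 55, 103, 139, 182, 225]
  EstVI (GCCAACAT, off=1): starts [33, 76, 85, 108, 127, 168] → cuts [34, 77, 86, 109, 128, 169]
  PtaV (TGAGGCT, off=3): starts [1, 18, 44, 63, 119, 157, 211] → cuts [4, 21, 47, 66, 122, 160, 214]
  WciVI (ACTCGG, off=1): starts [27, 148, 188, 201] → cuts [28, 149, 189, 202]

Pooled cuts: [4, 13, 21, 28, 34, 47, 55, 66, 77, 86, 103, 109, 122, 128, 139, 149, 160, 169, 182, 189, 202, 214, 225]

Fragment lengths:
  4→13: 9 bp
  13→21: 8 bp
  21→28: 7 bp
  28→34: 6 bp
  34→47: 13 bp
  47→55: 8 bp
  55→66: 11 bp
  66→77: 11 bp
  77→86: 9 bp
  86→103: 17 bp
  103→109: 6 bp
  109→122: 13 bp
  122→128: 6 bp
  128→139: 11 bp
  139→149: 10 bp
  149→160: 11 bp
  160→169: 9 bp
  169→182: 13 bp
  182→189: 7 bp
  189→202: 13 bp
  202→214: 12 bp
  214→225: 11 bp
  225→4 (wrap): 232-225+4 = 11 bp

[6,6,6,7,7,8,8,9,9,9,10,11,11,11,11,11,11,12,13,13,13,13,17]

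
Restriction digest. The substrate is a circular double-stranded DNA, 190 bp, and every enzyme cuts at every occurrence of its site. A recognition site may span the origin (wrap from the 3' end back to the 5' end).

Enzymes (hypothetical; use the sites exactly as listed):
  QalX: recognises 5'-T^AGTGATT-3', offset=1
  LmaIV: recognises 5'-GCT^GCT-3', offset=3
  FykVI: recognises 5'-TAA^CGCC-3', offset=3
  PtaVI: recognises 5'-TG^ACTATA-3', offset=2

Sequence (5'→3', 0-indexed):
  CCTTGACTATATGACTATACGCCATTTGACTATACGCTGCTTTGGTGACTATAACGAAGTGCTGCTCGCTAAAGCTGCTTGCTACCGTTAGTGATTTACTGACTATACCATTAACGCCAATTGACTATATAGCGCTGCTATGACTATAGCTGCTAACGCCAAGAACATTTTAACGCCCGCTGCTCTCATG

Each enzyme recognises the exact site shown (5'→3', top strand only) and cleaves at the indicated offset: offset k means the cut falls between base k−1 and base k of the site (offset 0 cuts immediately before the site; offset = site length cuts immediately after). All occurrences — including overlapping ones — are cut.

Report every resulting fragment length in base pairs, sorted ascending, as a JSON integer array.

[5,6,8,8,9,9,9,10,12,13,13,13,13,14,15,16,17]

Site scan:
  QalX TAGTGATT/1: at [88] ⇒ [89]
  LmaIV GCTGCT/3: at [35, 60, 73, 133, 148, 178] ⇒ [38, 63, 76, 136, 151, 181]
  FykVI TAACGCC/3: at [111, 153, 170] ⇒ [114, 156, 173]
  PtaVI TGACTATA/2: at [3, 11, 26, 45, 99, 121, 140] ⇒ [5, 13, 28, 47, 101, 123, 142]

All cut coordinates (distinct, sorted): [5, 13, 28, 38, 47, 63, 76, 89, 101, 114, 123, 136, 142, 151, 156, 173, 181]

Fragments:
  5→13: 8 bp
  13→28: 15 bp
  28→38: 10 bp
  38→47: 9 bp
  47→63: 16 bp
  63→76: 13 bp
  76→89: 13 bp
  89→101: 12 bp
  101→114: 13 bp
  114→123: 9 bp
  123→136: 13 bp
  136→142: 6 bp
  142→151: 9 bp
  151→156: 5 bp
  156→173: 17 bp
  173→181: 8 bp
  181→5 (wrap): 190-181+5 = 14 bp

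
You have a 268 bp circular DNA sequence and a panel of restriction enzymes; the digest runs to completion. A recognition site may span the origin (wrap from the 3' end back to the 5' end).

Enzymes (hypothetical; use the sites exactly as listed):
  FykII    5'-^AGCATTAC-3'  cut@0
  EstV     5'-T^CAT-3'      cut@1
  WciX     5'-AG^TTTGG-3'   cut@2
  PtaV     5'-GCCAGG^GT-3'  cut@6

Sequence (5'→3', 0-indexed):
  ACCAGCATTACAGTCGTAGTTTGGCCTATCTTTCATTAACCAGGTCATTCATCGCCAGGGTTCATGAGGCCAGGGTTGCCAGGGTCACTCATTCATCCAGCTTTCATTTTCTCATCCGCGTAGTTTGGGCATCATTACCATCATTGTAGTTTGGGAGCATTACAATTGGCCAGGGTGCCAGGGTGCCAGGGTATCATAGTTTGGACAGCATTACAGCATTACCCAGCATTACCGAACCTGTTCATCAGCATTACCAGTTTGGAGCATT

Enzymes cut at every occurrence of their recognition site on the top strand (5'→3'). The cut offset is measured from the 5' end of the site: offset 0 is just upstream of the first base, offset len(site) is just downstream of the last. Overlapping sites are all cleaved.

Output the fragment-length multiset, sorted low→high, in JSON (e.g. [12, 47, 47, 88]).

[3,4,4,4,4,5,5,6,6,7,8,8,8,8,8,9,9,9,9,10,10,11,11,11,12,12,14,16,18,19]

Per-enzyme occurrences:
  FykII (AGCATTAC, off=0): starts [3, 155, 206, 214, 224, 246, 262] → cuts [3, 155, 206, 214, 224, 246, 262]
  EstV (TCAT, off=1): starts [32, 44, 48, 61, 88, 92, 103, 111, 131, 140, 193, 241] → cuts [33, 45, 49, 62, 89, 93, 104, 112, 132, 141, 194, 242]
  WciX (AGTTTGG, off=2): starts [17, 121, 147, 197, 255] → cuts [19, 123, 149, 199, 257]
  PtaV (GCCAGGGT, off=6): starts [53, 68, 77, 168, 176, 184] → cuts [59, 74, 83, 174, 182, 190]

Pooled cuts: [3, 19, 33, 45, 49, 59, 62, 74, 83, 89, 93, 104, 112, 123, 132, 141, 149, 155, 174, 182, 190, 194, 199, 206, 214, 224, 242, 246, 257, 262]

Fragment lengths:
  3→19: 16 bp
  19→33: 14 bp
  33→45: 12 bp
  45→49: 4 bp
  49→59: 10 bp
  59→62: 3 bp
  62→74: 12 bp
  74→83: 9 bp
  83→89: 6 bp
  89→93: 4 bp
  93→104: 11 bp
  104→112: 8 bp
  112→123: 11 bp
  123→132: 9 bp
  132→141: 9 bp
  141→149: 8 bp
  149→155: 6 bp
  155→174: 19 bp
  174→182: 8 bp
  182→190: 8 bp
  190→194: 4 bp
  194→199: 5 bp
  199→206: 7 bp
  206→214: 8 bp
  214→224: 10 bp
  224→242: 18 bp
  242→246: 4 bp
  246→257: 11 bp
  257→262: 5 bp
  262→3 (wrap): 268-262+3 = 9 bp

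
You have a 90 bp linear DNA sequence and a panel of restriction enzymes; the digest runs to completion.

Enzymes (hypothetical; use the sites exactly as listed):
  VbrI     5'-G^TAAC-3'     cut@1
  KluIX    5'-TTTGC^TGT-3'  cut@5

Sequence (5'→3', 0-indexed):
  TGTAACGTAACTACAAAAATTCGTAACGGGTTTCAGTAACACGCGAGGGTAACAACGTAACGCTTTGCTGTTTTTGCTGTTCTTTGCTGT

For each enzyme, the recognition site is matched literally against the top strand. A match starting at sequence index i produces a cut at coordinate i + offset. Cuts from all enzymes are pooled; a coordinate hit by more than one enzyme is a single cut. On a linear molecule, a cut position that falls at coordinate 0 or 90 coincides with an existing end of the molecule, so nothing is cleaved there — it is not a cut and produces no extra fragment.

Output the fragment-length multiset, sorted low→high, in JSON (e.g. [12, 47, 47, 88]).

Per-enzyme occurrences:
  VbrI GTAAC/1: at [1, 6, 22, 35, 48, 56] ⇒ [2, 7, 23, 36, 49, 57]
  KluIX TTTGCTGT/5: at [63, 72, 82] ⇒ [68, 77, 87]

All cut coordinates (distinct, sorted): [2, 7, 23, 36, 49, 57, 68, 77, 87]

Fragment lengths:
  [0,2): 2 bp
  [2,7): 5 bp
  [7,23): 16 bp
  [23,36): 13 bp
  [36,49): 13 bp
  [49,57): 8 bp
  [57,68): 11 bp
  [68,77): 9 bp
  [77,87): 10 bp
  [87,90): 3 bp

[2,3,5,8,9,10,11,13,13,16]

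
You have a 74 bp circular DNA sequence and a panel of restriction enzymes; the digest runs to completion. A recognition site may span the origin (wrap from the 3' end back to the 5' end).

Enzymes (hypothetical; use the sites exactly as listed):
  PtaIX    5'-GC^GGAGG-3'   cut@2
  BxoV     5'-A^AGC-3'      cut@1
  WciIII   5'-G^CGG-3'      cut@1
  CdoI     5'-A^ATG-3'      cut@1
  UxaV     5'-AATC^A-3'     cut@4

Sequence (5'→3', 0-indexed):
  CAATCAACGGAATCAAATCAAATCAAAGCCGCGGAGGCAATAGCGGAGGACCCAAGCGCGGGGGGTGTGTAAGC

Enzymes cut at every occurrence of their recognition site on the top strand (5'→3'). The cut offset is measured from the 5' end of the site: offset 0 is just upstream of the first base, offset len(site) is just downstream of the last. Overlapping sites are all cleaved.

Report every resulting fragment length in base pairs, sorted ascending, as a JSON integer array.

[1,1,2,4,5,5,5,8,9,10,11,13]

Per-enzyme occurrences:
  PtaIX GCGGAGG/2: at [30, 42] ⇒ [32, 44]
  BxoV AAGC/1: at [25, 53, 70] ⇒ [26, 54, 71]
  WciIII GCGG/1: at [30, 42, 57] ⇒ [31, 43, 58]
  CdoI (AATG, off=1): no sites
  UxaV AATCA/4: at [1, 10, 15, 20] ⇒ [5, 14, 19, 24]

Pooled cuts: [5, 14, 19, 24, 26, 31, 32, 43, 44, 54, 58, 71]

Fragment lengths:
  5→14: 9 bp
  14→19: 5 bp
  19→24: 5 bp
  24→26: 2 bp
  26→31: 5 bp
  31→32: 1 bp
  32→43: 11 bp
  43→44: 1 bp
  44→54: 10 bp
  54→58: 4 bp
  58→71: 13 bp
  71→5 (wrap): 74-71+5 = 8 bp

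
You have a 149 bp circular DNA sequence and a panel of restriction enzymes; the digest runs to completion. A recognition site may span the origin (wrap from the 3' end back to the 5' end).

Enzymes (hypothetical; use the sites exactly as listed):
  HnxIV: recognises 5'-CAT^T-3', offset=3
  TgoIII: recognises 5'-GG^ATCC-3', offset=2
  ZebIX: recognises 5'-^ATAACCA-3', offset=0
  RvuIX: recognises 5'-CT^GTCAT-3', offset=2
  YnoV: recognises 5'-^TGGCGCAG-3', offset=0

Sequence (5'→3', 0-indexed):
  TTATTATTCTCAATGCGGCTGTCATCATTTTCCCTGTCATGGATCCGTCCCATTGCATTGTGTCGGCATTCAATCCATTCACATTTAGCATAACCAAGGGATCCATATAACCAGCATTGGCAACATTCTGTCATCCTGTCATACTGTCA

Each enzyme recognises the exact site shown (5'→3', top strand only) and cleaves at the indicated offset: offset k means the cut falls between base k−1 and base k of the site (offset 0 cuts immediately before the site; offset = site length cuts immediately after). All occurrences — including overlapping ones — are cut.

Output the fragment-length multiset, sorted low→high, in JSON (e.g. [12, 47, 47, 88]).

[3,5,5,5,6,6,7,7,8,8,8,9,9,11,11,11,11,19]

Scan for sites:
  HnxIV (CATT, off=3): starts [25, 50, 55, 66, 75, 81, 114, 123, 147] → cuts [1, 28, 53, 58, 69, 78, 84, 117, 126]
  TgoIII (GGATCC, off=2): starts [40, 98] → cuts [42, 100]
  ZebIX (ATAACCA, off=0): starts [89, 106] → cuts [89, 106]
  RvuIX (CTGTCAT, off=2): starts [18, 33, 127, 135, 143] → cuts [20, 35, 129, 137, 145]
  YnoV (TGGCGCAG, off=0): no sites

All cut coordinates (distinct, sorted): [1, 20, 28, 35, 42, 53, 58, 69, 78, 84, 89, 100, 106, 117, 126, 129, 137, 145]

Fragment lengths:
  1→20: 19 bp
  20→28: 8 bp
  28→35: 7 bp
  35→42: 7 bp
  42→53: 11 bp
  53→58: 5 bp
  58→69: 11 bp
  69→78: 9 bp
  78→84: 6 bp
  84→89: 5 bp
  89→100: 11 bp
  100→106: 6 bp
  106→117: 11 bp
  117→126: 9 bp
  126→129: 3 bp
  129→137: 8 bp
  137→145: 8 bp
  145→1 (wrap): 149-145+1 = 5 bp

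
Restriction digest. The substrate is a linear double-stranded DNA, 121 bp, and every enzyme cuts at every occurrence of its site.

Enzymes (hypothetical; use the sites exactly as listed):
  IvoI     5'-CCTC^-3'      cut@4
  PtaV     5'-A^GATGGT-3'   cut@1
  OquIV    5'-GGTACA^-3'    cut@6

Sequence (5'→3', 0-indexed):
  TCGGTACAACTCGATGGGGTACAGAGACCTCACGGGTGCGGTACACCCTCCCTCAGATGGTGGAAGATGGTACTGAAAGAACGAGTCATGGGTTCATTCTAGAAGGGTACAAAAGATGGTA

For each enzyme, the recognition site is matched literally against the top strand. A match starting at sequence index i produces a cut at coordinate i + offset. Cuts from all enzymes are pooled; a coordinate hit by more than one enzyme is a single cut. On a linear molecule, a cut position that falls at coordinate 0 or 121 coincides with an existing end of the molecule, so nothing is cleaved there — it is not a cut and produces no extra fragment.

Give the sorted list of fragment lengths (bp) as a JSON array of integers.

Scan for sites:
  IvoI (CCTC, off=4): starts [27, 46, 50] → cuts [31, 50, 54]
  PtaV (AGATGGT, off=1): starts [54, 64, 113] → cuts [55, 65, 114]
  OquIV (GGTACA, off=6): starts [2, 17, 39, 105] → cuts [8, 23, 45, 111]

Pooled cuts: [8, 23, 31, 45, 50, 54, 55, 65, 111, 114]

Fragment lengths:
  [0,8): 8 bp
  [8,23): 15 bp
  [23,31): 8 bp
  [31,45): 14 bp
  [45,50): 5 bp
  [50,54): 4 bp
  [54,55): 1 bp
  [55,65): 10 bp
  [65,111): 46 bp
  [111,114): 3 bp
  [114,121): 7 bp

[1,3,4,5,7,8,8,10,14,15,46]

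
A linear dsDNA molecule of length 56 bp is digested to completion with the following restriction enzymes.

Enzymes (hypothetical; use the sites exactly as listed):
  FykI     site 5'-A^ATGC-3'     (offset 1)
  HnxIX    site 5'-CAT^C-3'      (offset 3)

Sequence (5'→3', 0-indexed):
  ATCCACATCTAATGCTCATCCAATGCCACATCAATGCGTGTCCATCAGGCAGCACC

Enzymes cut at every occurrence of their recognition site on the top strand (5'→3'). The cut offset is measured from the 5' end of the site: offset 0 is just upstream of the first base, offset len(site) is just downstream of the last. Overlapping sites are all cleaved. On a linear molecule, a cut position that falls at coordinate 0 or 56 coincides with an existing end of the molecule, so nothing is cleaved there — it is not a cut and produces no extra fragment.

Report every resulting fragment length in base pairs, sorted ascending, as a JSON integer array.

[2,3,3,8,8,9,11,12]

Scan for sites:
  FykI AATGC/1: at [10, 21, 32] ⇒ [11, 22, 33]
  HnxIX CATC/3: at [5, 16, 28, 42] ⇒ [8, 19, 31, 45]

All cut coordinates (distinct, sorted): [8, 11, 19, 22, 31, 33, 45]

Fragment lengths:
  [0,8): 8 bp
  [8,11): 3 bp
  [11,19): 8 bp
  [19,22): 3 bp
  [22,31): 9 bp
  [31,33): 2 bp
  [33,45): 12 bp
  [45,56): 11 bp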